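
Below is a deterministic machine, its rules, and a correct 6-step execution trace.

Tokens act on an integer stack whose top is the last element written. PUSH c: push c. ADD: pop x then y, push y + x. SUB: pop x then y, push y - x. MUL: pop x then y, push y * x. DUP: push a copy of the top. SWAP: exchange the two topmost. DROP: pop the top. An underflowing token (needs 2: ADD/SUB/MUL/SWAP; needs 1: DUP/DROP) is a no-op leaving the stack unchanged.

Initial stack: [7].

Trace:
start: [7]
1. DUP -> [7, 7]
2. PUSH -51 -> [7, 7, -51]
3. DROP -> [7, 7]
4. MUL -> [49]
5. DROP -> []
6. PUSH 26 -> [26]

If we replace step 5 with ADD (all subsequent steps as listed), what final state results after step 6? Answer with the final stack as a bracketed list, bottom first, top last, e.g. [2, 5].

[49, 26]

(re-executing from step 5 with the substitution; state before step 5: [49])
5. ADD -> [49]
6. PUSH 26 -> [49, 26]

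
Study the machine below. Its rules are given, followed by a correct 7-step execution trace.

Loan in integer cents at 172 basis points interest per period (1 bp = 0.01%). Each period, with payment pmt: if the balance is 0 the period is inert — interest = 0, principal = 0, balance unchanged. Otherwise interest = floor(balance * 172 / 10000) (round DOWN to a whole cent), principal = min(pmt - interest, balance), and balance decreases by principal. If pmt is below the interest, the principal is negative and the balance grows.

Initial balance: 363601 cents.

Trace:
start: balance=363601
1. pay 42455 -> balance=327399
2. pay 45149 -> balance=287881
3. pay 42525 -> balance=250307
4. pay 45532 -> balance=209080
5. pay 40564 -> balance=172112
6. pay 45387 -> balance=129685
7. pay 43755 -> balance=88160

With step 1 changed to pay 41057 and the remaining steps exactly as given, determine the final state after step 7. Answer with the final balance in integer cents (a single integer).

89709

(re-executing from step 1 with the substitution; state before step 1: balance=363601)
1. pay 41057 -> balance=328797
2. pay 45149 -> balance=289303
3. pay 42525 -> balance=251754
4. pay 45532 -> balance=210552
5. pay 40564 -> balance=173609
6. pay 45387 -> balance=131208
7. pay 43755 -> balance=89709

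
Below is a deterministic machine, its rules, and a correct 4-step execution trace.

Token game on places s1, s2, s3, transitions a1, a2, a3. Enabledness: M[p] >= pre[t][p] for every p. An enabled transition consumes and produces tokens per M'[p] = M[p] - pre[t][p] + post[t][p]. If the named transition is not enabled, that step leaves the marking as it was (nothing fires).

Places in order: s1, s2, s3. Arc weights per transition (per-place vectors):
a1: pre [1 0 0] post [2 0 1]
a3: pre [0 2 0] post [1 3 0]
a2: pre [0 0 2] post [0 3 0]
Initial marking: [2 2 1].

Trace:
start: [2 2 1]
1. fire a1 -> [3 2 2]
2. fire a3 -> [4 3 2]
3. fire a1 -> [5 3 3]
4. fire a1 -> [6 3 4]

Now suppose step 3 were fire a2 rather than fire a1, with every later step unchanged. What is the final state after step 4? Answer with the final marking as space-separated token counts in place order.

5 6 1

(re-executing from step 3 with the substitution; state before step 3: [4 3 2])
3. fire a2 -> [4 6 0]
4. fire a1 -> [5 6 1]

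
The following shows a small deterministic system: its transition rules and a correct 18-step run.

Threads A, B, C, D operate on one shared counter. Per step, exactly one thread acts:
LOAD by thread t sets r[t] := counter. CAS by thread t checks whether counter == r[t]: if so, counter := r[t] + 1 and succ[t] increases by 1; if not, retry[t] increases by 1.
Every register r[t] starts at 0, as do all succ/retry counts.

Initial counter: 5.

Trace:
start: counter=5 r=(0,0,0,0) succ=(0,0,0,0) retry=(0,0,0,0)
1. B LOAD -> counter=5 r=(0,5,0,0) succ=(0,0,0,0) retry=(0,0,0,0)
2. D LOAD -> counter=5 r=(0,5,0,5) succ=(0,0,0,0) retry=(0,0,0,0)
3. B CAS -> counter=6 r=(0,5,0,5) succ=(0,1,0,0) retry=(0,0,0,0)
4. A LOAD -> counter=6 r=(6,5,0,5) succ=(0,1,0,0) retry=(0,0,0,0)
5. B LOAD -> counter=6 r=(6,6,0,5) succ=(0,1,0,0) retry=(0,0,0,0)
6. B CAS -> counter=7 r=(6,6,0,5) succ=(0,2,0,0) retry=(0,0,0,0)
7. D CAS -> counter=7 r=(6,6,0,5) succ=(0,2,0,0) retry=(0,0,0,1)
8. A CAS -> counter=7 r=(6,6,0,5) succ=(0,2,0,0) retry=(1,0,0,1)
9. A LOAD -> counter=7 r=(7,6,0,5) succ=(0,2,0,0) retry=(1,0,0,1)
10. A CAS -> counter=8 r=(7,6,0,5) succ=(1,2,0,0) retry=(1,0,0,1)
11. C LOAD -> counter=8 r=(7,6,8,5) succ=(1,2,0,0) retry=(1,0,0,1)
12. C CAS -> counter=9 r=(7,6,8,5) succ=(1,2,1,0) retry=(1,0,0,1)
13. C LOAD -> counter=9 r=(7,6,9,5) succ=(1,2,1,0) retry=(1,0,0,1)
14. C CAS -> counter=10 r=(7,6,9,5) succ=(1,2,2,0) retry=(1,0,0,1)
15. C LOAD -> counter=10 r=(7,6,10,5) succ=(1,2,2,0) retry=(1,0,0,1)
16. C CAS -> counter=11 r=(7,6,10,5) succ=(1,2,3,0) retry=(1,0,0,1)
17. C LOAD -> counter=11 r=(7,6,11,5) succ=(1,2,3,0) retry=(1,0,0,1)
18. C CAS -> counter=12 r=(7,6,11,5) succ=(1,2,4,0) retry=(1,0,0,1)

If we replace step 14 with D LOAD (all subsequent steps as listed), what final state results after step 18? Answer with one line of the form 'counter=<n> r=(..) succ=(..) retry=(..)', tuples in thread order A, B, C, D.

counter=11 r=(7,6,10,9) succ=(1,2,3,0) retry=(1,0,0,1)

(re-executing from step 14 with the substitution; state before step 14: counter=9 r=(7,6,9,5) succ=(1,2,1,0) retry=(1,0,0,1))
14. D LOAD -> counter=9 r=(7,6,9,9) succ=(1,2,1,0) retry=(1,0,0,1)
15. C LOAD -> counter=9 r=(7,6,9,9) succ=(1,2,1,0) retry=(1,0,0,1)
16. C CAS -> counter=10 r=(7,6,9,9) succ=(1,2,2,0) retry=(1,0,0,1)
17. C LOAD -> counter=10 r=(7,6,10,9) succ=(1,2,2,0) retry=(1,0,0,1)
18. C CAS -> counter=11 r=(7,6,10,9) succ=(1,2,3,0) retry=(1,0,0,1)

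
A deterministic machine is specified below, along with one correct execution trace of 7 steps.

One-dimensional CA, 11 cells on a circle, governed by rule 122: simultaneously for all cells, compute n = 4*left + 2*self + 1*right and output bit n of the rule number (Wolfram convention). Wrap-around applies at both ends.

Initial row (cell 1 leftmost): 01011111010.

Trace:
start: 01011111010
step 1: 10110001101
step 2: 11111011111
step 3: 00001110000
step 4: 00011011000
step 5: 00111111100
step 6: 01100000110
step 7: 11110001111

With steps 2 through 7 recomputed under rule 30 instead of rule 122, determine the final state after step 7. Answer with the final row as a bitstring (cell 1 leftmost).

11101110101

(re-executing steps 2..7 under rule 30; state before step 2: 10110001101)
step 2: 00101011001
step 3: 11101010111
step 4: 00001010100
step 5: 00011010110
step 6: 00110010101
step 7: 11101110101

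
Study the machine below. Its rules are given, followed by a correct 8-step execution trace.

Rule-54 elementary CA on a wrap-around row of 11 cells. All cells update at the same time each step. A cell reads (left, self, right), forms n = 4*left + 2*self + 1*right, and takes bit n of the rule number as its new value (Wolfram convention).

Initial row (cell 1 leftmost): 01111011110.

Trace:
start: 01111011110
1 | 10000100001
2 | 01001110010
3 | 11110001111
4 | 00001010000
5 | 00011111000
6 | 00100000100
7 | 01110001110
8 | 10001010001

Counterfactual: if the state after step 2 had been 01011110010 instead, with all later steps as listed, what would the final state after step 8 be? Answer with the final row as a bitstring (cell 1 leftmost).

state after step 2 := 01011110010
3 | 11100001111
4 | 00010010000
5 | 00111111000
6 | 01000000100
7 | 11100001110
8 | 00010010001

00010010001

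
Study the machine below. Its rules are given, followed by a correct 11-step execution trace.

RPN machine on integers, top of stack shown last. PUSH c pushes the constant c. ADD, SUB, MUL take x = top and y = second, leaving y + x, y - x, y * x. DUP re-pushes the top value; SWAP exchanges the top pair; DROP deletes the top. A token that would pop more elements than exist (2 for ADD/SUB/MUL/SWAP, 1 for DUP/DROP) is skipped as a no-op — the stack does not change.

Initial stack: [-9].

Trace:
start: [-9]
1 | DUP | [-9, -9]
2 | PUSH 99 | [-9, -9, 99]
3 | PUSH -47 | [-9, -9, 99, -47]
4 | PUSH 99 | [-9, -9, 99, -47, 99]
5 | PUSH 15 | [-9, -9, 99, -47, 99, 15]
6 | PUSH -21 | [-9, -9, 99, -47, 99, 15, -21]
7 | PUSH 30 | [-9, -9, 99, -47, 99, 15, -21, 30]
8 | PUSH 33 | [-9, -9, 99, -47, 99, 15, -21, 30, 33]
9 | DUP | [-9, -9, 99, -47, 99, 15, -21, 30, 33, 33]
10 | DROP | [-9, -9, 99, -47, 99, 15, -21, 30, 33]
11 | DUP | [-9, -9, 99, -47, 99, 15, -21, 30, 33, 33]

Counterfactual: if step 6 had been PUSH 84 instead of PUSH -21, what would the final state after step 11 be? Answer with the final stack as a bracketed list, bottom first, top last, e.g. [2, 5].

(re-executing from step 6 with the substitution; state before step 6: [-9, -9, 99, -47, 99, 15])
6 | PUSH 84 | [-9, -9, 99, -47, 99, 15, 84]
7 | PUSH 30 | [-9, -9, 99, -47, 99, 15, 84, 30]
8 | PUSH 33 | [-9, -9, 99, -47, 99, 15, 84, 30, 33]
9 | DUP | [-9, -9, 99, -47, 99, 15, 84, 30, 33, 33]
10 | DROP | [-9, -9, 99, -47, 99, 15, 84, 30, 33]
11 | DUP | [-9, -9, 99, -47, 99, 15, 84, 30, 33, 33]

[-9, -9, 99, -47, 99, 15, 84, 30, 33, 33]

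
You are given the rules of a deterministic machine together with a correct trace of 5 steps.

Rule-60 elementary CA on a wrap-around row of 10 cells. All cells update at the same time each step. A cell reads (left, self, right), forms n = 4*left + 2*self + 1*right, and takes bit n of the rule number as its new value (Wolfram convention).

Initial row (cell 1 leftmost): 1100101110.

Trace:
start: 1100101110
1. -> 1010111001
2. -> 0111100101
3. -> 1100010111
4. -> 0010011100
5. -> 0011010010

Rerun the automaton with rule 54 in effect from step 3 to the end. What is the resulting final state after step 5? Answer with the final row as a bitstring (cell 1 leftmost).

1111110000

(re-executing steps 3..5 under rule 54; state before step 3: 0111100101)
3. -> 1000011111
4. -> 0100100000
5. -> 1111110000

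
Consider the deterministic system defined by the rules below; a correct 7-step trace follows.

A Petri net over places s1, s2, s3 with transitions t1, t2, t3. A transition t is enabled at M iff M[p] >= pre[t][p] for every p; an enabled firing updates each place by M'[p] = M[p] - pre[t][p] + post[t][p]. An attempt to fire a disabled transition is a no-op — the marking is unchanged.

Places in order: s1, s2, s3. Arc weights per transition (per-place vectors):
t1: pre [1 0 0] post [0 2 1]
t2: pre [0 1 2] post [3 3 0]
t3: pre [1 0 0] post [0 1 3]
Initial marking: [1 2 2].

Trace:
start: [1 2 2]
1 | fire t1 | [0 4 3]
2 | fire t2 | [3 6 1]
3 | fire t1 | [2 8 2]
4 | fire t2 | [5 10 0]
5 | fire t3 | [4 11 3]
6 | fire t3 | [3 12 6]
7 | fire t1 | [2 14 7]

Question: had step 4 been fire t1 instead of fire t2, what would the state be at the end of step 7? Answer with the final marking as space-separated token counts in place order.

(re-executing from step 4 with the substitution; state before step 4: [2 8 2])
4 | fire t1 | [1 10 3]
5 | fire t3 | [0 11 6]
6 | fire t3 | [0 11 6]
7 | fire t1 | [0 11 6]

0 11 6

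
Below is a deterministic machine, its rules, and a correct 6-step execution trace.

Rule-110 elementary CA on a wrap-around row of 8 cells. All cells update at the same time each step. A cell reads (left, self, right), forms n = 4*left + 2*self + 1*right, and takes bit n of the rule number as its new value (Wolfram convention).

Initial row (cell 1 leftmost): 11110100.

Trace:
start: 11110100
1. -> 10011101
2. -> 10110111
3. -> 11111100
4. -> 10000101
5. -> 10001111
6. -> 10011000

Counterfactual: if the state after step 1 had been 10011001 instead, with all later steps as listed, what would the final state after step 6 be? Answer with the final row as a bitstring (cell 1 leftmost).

10111011

state after step 1 := 10011001
2. -> 10111011
3. -> 11101110
4. -> 10111011
5. -> 11101110
6. -> 10111011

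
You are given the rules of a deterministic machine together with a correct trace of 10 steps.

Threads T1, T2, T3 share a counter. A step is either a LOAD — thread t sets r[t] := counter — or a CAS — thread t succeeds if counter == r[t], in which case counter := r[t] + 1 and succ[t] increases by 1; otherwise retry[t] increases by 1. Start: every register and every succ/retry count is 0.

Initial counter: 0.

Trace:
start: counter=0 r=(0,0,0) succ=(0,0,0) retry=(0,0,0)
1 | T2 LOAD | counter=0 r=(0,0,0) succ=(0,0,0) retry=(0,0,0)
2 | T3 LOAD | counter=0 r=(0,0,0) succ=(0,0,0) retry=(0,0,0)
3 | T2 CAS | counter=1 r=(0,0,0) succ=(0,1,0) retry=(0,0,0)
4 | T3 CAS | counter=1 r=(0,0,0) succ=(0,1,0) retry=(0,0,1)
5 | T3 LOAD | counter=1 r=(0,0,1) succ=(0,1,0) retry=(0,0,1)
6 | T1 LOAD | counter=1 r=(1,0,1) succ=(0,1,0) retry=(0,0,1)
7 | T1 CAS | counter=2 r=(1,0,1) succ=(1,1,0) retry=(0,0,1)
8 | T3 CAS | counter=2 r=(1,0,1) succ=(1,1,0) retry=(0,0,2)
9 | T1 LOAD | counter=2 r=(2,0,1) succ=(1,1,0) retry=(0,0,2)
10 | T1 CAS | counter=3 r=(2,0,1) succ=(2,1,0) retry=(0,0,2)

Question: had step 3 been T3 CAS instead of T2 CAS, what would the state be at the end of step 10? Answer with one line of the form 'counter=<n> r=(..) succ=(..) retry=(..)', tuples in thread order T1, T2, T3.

(re-executing from step 3 with the substitution; state before step 3: counter=0 r=(0,0,0) succ=(0,0,0) retry=(0,0,0))
3 | T3 CAS | counter=1 r=(0,0,0) succ=(0,0,1) retry=(0,0,0)
4 | T3 CAS | counter=1 r=(0,0,0) succ=(0,0,1) retry=(0,0,1)
5 | T3 LOAD | counter=1 r=(0,0,1) succ=(0,0,1) retry=(0,0,1)
6 | T1 LOAD | counter=1 r=(1,0,1) succ=(0,0,1) retry=(0,0,1)
7 | T1 CAS | counter=2 r=(1,0,1) succ=(1,0,1) retry=(0,0,1)
8 | T3 CAS | counter=2 r=(1,0,1) succ=(1,0,1) retry=(0,0,2)
9 | T1 LOAD | counter=2 r=(2,0,1) succ=(1,0,1) retry=(0,0,2)
10 | T1 CAS | counter=3 r=(2,0,1) succ=(2,0,1) retry=(0,0,2)

counter=3 r=(2,0,1) succ=(2,0,1) retry=(0,0,2)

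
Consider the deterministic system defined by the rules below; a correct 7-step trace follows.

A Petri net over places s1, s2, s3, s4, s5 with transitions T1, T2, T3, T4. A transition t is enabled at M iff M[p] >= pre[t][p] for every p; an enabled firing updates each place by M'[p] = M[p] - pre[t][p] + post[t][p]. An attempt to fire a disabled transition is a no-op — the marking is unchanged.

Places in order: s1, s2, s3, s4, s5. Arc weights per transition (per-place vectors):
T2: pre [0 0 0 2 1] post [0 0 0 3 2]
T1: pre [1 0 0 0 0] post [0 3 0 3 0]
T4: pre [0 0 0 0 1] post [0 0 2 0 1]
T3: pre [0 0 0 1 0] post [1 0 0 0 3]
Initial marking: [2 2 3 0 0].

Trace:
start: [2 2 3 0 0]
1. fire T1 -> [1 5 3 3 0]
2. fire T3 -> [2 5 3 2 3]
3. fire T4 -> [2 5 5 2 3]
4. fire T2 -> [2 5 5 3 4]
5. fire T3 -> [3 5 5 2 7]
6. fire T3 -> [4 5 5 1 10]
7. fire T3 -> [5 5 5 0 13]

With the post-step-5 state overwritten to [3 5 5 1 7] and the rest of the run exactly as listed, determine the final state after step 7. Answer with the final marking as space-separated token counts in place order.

4 5 5 0 10

state after step 5 := [3 5 5 1 7]
6. fire T3 -> [4 5 5 0 10]
7. fire T3 -> [4 5 5 0 10]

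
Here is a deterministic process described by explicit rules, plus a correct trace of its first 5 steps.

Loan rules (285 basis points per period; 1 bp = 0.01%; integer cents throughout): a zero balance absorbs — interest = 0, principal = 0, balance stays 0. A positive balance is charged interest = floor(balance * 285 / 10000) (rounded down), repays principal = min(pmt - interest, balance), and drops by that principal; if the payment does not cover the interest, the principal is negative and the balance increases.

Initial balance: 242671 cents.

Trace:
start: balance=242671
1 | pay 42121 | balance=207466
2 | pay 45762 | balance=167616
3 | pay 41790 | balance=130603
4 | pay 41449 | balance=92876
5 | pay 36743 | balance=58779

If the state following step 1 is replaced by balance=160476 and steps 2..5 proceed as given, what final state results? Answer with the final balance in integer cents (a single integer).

state after step 1 := balance=160476
2 | pay 45762 | balance=119287
3 | pay 41790 | balance=80896
4 | pay 41449 | balance=41752
5 | pay 36743 | balance=6198

6198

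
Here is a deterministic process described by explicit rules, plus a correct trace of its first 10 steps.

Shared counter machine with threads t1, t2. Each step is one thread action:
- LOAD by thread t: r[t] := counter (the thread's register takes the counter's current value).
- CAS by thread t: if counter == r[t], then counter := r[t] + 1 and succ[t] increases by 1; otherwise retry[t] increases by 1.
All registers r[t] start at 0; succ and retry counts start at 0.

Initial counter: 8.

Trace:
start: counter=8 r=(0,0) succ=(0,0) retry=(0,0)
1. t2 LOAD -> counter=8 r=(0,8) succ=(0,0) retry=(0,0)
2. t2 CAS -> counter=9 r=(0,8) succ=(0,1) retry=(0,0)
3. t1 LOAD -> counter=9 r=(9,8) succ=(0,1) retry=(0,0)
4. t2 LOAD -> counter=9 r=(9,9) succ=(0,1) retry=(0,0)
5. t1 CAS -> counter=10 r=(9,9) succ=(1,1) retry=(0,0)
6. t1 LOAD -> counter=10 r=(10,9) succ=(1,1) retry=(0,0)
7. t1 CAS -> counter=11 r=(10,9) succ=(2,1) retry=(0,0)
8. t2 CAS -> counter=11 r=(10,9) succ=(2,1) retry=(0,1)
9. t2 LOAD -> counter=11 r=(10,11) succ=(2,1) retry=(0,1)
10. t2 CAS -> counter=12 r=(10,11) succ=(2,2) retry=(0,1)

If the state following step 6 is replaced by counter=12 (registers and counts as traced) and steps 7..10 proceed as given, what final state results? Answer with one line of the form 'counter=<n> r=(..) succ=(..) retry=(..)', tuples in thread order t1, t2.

counter=13 r=(10,12) succ=(1,2) retry=(1,1)

state after step 6 := counter=12 r=(10,9) succ=(1,1) retry=(0,0)
7. t1 CAS -> counter=12 r=(10,9) succ=(1,1) retry=(1,0)
8. t2 CAS -> counter=12 r=(10,9) succ=(1,1) retry=(1,1)
9. t2 LOAD -> counter=12 r=(10,12) succ=(1,1) retry=(1,1)
10. t2 CAS -> counter=13 r=(10,12) succ=(1,2) retry=(1,1)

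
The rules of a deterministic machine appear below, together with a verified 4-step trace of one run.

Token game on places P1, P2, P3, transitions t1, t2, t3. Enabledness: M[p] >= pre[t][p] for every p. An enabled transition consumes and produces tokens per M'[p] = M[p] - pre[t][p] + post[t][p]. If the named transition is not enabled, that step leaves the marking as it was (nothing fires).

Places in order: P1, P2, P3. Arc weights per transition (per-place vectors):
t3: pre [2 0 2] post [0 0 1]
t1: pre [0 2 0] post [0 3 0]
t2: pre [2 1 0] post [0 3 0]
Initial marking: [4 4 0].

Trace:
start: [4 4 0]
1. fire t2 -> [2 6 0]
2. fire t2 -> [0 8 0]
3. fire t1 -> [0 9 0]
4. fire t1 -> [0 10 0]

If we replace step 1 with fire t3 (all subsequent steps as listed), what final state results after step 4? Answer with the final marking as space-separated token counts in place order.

2 8 0

(re-executing from step 1 with the substitution; state before step 1: [4 4 0])
1. fire t3 -> [4 4 0]
2. fire t2 -> [2 6 0]
3. fire t1 -> [2 7 0]
4. fire t1 -> [2 8 0]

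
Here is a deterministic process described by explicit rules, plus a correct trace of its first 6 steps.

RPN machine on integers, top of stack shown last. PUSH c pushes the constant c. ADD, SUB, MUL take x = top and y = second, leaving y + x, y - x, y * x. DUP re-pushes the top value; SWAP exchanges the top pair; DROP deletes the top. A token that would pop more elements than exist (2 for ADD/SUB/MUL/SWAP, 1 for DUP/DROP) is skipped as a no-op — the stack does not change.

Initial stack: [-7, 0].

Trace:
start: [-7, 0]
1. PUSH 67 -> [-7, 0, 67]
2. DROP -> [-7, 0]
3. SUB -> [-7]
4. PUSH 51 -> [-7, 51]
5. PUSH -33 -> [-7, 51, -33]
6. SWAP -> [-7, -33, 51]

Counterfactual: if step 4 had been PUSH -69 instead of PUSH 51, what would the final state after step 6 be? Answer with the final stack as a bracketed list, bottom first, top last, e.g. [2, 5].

(re-executing from step 4 with the substitution; state before step 4: [-7])
4. PUSH -69 -> [-7, -69]
5. PUSH -33 -> [-7, -69, -33]
6. SWAP -> [-7, -33, -69]

[-7, -33, -69]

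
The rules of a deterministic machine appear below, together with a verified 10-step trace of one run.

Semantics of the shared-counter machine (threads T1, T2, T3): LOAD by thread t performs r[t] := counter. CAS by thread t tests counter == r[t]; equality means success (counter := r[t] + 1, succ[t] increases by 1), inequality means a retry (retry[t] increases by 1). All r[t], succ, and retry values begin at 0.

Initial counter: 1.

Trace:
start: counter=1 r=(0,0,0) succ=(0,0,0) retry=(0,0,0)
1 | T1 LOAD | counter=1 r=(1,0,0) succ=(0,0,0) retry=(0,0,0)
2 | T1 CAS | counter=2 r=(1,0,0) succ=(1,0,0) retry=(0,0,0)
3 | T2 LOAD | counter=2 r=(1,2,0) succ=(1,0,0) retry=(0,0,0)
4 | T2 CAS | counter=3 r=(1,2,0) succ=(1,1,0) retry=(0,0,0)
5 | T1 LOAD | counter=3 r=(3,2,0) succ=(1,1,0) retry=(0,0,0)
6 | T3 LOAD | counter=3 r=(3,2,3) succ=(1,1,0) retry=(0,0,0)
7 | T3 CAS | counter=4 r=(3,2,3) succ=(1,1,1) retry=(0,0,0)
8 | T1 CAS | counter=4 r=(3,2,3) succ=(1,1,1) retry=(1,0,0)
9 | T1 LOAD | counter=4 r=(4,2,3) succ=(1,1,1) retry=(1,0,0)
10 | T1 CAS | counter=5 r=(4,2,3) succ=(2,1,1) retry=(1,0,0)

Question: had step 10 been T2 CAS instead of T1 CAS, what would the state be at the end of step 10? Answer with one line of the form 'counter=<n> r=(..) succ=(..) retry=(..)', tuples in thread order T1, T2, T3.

(re-executing from step 10 with the substitution; state before step 10: counter=4 r=(4,2,3) succ=(1,1,1) retry=(1,0,0))
10 | T2 CAS | counter=4 r=(4,2,3) succ=(1,1,1) retry=(1,1,0)

counter=4 r=(4,2,3) succ=(1,1,1) retry=(1,1,0)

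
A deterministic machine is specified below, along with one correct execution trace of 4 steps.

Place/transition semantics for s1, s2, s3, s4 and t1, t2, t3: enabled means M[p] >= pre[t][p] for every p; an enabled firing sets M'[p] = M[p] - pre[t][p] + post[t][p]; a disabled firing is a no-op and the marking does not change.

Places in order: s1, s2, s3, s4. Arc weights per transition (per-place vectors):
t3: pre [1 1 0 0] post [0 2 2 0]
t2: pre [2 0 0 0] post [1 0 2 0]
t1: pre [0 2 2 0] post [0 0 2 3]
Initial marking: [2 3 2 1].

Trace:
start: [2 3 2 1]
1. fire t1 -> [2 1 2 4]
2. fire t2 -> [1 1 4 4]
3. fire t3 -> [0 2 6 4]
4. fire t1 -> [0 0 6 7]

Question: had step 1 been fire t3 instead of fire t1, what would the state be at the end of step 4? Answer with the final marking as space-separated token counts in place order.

(re-executing from step 1 with the substitution; state before step 1: [2 3 2 1])
1. fire t3 -> [1 4 4 1]
2. fire t2 -> [1 4 4 1]
3. fire t3 -> [0 5 6 1]
4. fire t1 -> [0 3 6 4]

0 3 6 4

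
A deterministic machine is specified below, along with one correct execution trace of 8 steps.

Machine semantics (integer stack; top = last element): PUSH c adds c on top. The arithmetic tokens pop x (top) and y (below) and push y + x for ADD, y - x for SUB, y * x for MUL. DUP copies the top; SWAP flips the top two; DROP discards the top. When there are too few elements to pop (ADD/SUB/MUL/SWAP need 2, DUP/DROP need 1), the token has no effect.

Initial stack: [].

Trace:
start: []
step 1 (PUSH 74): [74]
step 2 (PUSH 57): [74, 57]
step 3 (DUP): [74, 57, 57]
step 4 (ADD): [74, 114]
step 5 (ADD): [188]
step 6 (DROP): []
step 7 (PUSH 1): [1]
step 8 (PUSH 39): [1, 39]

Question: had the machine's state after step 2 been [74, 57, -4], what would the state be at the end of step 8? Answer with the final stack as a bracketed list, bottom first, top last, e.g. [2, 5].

state after step 2 := [74, 57, -4]
step 3 (DUP): [74, 57, -4, -4]
step 4 (ADD): [74, 57, -8]
step 5 (ADD): [74, 49]
step 6 (DROP): [74]
step 7 (PUSH 1): [74, 1]
step 8 (PUSH 39): [74, 1, 39]

[74, 1, 39]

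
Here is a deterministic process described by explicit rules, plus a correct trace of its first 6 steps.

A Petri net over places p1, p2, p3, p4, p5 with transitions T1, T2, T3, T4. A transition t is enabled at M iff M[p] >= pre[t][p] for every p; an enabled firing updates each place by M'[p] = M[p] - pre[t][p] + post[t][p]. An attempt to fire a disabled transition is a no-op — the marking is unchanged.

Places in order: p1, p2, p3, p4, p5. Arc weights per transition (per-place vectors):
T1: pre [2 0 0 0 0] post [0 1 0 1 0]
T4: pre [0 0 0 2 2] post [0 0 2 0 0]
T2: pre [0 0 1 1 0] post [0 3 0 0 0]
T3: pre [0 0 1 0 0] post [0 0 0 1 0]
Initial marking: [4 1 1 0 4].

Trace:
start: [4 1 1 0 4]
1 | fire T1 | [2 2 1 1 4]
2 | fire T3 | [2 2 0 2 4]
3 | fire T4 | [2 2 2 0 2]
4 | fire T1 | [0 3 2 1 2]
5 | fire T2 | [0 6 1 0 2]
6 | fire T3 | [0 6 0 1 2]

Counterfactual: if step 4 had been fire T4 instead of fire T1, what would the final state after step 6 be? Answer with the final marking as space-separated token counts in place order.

(re-executing from step 4 with the substitution; state before step 4: [2 2 2 0 2])
4 | fire T4 | [2 2 2 0 2]
5 | fire T2 | [2 2 2 0 2]
6 | fire T3 | [2 2 1 1 2]

2 2 1 1 2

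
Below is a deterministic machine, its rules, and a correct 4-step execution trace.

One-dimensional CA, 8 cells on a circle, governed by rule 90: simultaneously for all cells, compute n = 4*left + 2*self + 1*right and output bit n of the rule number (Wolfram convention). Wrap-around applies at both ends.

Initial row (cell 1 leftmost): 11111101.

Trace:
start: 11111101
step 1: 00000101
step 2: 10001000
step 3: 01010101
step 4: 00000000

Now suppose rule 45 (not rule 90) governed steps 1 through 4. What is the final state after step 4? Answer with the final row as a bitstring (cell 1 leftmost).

01010100

(re-executing steps 1..4 under rule 45; state before step 1: 11111101)
step 1: 00000011
step 2: 01111010
step 3: 01000110
step 4: 01010100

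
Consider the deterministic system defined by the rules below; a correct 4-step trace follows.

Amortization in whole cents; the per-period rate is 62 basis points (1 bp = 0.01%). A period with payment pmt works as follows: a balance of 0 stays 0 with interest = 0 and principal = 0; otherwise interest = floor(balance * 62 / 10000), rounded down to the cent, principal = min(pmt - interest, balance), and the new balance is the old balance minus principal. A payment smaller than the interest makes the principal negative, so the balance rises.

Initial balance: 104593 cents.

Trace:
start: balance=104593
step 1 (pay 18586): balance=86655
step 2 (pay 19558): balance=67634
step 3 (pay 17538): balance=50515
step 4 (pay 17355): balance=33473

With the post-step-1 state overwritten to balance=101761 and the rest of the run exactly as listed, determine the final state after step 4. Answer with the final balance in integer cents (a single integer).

state after step 1 := balance=101761
step 2 (pay 19558): balance=82833
step 3 (pay 17538): balance=65808
step 4 (pay 17355): balance=48861

48861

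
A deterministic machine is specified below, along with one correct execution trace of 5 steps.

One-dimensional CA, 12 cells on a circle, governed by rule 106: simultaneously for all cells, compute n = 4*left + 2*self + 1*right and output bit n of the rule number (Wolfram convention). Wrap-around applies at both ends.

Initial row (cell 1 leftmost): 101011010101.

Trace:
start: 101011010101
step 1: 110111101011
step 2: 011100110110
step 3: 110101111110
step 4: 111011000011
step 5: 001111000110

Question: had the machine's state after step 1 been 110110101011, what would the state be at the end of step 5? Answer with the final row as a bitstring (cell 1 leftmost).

state after step 1 := 110110101011
step 2: 011111010110
step 3: 110001101110
step 4: 110011111011
step 5: 010110001110

010110001110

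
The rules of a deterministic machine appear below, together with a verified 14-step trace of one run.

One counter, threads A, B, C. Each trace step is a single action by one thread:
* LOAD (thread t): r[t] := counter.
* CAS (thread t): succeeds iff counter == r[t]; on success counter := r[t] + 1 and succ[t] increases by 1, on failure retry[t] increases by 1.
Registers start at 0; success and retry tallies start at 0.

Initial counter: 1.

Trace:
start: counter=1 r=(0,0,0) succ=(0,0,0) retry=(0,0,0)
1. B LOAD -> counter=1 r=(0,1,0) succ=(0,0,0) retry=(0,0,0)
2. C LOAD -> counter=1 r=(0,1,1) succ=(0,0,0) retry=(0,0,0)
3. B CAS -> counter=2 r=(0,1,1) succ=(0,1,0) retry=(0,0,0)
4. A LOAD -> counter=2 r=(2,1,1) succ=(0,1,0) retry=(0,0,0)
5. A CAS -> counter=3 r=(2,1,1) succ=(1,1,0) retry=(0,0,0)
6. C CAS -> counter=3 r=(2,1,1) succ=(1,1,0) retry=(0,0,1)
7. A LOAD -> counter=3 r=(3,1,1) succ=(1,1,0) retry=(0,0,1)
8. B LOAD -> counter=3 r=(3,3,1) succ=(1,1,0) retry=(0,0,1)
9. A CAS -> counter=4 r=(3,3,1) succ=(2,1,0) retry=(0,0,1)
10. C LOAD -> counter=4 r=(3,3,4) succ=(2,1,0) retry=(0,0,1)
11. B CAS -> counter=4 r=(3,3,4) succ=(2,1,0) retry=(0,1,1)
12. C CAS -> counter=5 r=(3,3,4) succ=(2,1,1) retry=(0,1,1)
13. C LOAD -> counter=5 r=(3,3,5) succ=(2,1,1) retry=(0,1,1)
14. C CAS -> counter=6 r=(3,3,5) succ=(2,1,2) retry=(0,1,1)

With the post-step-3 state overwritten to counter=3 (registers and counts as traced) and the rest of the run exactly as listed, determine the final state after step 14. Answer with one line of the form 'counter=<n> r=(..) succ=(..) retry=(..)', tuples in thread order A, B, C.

state after step 3 := counter=3 r=(0,1,1) succ=(0,1,0) retry=(0,0,0)
4. A LOAD -> counter=3 r=(3,1,1) succ=(0,1,0) retry=(0,0,0)
5. A CAS -> counter=4 r=(3,1,1) succ=(1,1,0) retry=(0,0,0)
6. C CAS -> counter=4 r=(3,1,1) succ=(1,1,0) retry=(0,0,1)
7. A LOAD -> counter=4 r=(4,1,1) succ=(1,1,0) retry=(0,0,1)
8. B LOAD -> counter=4 r=(4,4,1) succ=(1,1,0) retry=(0,0,1)
9. A CAS -> counter=5 r=(4,4,1) succ=(2,1,0) retry=(0,0,1)
10. C LOAD -> counter=5 r=(4,4,5) succ=(2,1,0) retry=(0,0,1)
11. B CAS -> counter=5 r=(4,4,5) succ=(2,1,0) retry=(0,1,1)
12. C CAS -> counter=6 r=(4,4,5) succ=(2,1,1) retry=(0,1,1)
13. C LOAD -> counter=6 r=(4,4,6) succ=(2,1,1) retry=(0,1,1)
14. C CAS -> counter=7 r=(4,4,6) succ=(2,1,2) retry=(0,1,1)

counter=7 r=(4,4,6) succ=(2,1,2) retry=(0,1,1)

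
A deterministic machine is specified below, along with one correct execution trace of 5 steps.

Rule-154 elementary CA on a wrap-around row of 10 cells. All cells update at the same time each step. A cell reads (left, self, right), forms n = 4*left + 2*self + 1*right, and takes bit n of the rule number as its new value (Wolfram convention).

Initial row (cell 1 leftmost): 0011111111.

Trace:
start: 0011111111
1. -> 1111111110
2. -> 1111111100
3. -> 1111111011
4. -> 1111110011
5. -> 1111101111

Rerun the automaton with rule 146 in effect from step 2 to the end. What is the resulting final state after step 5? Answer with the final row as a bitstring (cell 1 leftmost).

0010101000

(re-executing steps 2..5 under rule 146; state before step 2: 1111111110)
2. -> 0111111100
3. -> 1011111010
4. -> 0001110000
5. -> 0010101000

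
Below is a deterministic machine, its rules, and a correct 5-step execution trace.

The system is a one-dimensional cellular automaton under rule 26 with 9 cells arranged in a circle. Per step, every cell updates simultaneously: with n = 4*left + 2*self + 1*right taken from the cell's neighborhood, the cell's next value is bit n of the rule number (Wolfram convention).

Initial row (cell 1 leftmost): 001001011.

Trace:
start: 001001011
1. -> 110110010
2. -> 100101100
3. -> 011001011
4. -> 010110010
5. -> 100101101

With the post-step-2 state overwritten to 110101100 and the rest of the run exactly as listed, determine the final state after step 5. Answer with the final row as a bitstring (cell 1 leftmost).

101101101

state after step 2 := 110101100
3. -> 100001011
4. -> 010010010
5. -> 101101101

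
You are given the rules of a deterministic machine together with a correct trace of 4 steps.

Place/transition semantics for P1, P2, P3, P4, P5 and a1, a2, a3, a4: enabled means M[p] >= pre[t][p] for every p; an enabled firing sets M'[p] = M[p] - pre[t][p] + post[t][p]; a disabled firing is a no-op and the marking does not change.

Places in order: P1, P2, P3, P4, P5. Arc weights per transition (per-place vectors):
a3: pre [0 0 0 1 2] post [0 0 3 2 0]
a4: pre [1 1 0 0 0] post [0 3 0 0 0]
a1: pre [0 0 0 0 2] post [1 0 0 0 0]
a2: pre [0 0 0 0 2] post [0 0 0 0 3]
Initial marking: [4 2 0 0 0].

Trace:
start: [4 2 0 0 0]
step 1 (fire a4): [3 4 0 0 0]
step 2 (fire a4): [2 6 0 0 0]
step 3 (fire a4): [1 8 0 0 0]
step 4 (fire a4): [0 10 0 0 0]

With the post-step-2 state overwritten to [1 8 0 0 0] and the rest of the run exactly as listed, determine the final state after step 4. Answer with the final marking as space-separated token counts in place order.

state after step 2 := [1 8 0 0 0]
step 3 (fire a4): [0 10 0 0 0]
step 4 (fire a4): [0 10 0 0 0]

0 10 0 0 0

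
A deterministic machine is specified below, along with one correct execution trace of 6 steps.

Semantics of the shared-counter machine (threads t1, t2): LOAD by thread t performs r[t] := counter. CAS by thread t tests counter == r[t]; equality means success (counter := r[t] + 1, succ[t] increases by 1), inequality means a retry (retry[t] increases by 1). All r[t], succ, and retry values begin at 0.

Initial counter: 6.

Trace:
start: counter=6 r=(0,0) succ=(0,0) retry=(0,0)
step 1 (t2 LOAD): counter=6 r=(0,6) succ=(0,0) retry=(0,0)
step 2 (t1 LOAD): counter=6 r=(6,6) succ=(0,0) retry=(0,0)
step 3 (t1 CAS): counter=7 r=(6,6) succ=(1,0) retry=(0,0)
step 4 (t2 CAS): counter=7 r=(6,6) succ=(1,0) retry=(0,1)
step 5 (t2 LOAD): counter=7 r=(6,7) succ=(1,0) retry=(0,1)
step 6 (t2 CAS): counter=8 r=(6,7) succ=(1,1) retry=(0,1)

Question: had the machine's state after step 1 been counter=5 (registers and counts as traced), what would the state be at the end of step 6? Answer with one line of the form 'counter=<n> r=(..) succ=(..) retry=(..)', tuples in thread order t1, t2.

counter=8 r=(5,7) succ=(1,2) retry=(0,0)

state after step 1 := counter=5 r=(0,6) succ=(0,0) retry=(0,0)
step 2 (t1 LOAD): counter=5 r=(5,6) succ=(0,0) retry=(0,0)
step 3 (t1 CAS): counter=6 r=(5,6) succ=(1,0) retry=(0,0)
step 4 (t2 CAS): counter=7 r=(5,6) succ=(1,1) retry=(0,0)
step 5 (t2 LOAD): counter=7 r=(5,7) succ=(1,1) retry=(0,0)
step 6 (t2 CAS): counter=8 r=(5,7) succ=(1,2) retry=(0,0)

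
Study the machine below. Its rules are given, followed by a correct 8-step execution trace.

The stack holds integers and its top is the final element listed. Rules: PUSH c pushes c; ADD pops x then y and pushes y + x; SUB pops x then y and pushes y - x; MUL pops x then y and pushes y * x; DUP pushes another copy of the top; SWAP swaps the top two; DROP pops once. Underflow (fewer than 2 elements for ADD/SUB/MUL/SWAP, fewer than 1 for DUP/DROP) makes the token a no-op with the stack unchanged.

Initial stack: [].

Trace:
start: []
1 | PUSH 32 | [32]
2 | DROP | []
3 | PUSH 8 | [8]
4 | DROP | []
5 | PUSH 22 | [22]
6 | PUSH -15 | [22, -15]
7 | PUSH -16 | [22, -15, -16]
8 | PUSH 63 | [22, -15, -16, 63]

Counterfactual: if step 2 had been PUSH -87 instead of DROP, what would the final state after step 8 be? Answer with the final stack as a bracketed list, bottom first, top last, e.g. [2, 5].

(re-executing from step 2 with the substitution; state before step 2: [32])
2 | PUSH -87 | [32, -87]
3 | PUSH 8 | [32, -87, 8]
4 | DROP | [32, -87]
5 | PUSH 22 | [32, -87, 22]
6 | PUSH -15 | [32, -87, 22, -15]
7 | PUSH -16 | [32, -87, 22, -15, -16]
8 | PUSH 63 | [32, -87, 22, -15, -16, 63]

[32, -87, 22, -15, -16, 63]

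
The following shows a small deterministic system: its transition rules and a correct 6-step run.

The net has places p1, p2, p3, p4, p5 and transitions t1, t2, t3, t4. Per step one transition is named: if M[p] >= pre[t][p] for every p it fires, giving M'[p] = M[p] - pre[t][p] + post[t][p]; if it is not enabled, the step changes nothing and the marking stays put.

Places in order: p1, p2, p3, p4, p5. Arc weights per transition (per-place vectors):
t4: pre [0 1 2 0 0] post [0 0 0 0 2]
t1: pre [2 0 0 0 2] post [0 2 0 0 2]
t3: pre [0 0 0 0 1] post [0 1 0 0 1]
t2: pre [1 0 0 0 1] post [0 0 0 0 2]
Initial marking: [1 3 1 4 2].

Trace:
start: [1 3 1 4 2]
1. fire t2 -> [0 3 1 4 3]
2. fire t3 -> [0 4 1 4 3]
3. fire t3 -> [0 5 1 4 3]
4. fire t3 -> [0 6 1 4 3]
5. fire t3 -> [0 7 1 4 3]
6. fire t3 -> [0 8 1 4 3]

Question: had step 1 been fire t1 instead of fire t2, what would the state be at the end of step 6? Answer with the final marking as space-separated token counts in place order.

(re-executing from step 1 with the substitution; state before step 1: [1 3 1 4 2])
1. fire t1 -> [1 3 1 4 2]
2. fire t3 -> [1 4 1 4 2]
3. fire t3 -> [1 5 1 4 2]
4. fire t3 -> [1 6 1 4 2]
5. fire t3 -> [1 7 1 4 2]
6. fire t3 -> [1 8 1 4 2]

1 8 1 4 2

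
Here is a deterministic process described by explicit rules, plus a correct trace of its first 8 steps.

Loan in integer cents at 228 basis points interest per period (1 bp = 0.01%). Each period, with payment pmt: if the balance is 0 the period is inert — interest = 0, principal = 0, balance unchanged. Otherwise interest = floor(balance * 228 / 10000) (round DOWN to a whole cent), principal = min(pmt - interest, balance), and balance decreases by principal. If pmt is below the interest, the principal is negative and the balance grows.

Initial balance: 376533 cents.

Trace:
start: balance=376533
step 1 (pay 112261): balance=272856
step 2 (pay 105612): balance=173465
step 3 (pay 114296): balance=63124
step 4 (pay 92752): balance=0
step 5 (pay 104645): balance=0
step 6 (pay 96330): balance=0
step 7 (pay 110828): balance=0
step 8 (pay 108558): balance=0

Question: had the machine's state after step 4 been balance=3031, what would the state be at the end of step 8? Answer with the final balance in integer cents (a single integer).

0

state after step 4 := balance=3031
step 5 (pay 104645): balance=0
step 6 (pay 96330): balance=0
step 7 (pay 110828): balance=0
step 8 (pay 108558): balance=0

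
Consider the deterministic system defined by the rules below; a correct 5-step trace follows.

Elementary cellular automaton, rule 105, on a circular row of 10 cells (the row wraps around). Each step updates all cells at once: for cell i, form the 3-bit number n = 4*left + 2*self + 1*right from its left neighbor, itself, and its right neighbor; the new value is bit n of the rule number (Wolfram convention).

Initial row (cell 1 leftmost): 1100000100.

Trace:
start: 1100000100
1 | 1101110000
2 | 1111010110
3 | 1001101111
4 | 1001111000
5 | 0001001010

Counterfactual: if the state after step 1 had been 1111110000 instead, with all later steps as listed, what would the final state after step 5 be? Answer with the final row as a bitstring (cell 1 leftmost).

0011000000

state after step 1 := 1111110000
2 | 1000010110
3 | 0011001111
4 | 0011001001
5 | 0011000000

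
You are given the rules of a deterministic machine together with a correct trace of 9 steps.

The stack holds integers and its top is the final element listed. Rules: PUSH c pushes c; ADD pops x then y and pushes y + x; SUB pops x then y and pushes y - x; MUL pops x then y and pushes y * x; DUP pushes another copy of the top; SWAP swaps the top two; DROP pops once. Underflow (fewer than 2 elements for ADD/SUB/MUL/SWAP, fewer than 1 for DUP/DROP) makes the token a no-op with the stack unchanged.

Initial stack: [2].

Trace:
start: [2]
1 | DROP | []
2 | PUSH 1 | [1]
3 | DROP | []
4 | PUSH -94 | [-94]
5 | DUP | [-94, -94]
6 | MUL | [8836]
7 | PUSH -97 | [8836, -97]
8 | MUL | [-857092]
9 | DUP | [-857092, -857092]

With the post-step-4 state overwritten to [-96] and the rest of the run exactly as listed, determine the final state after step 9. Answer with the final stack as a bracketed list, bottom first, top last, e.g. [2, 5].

state after step 4 := [-96]
5 | DUP | [-96, -96]
6 | MUL | [9216]
7 | PUSH -97 | [9216, -97]
8 | MUL | [-893952]
9 | DUP | [-893952, -893952]

[-893952, -893952]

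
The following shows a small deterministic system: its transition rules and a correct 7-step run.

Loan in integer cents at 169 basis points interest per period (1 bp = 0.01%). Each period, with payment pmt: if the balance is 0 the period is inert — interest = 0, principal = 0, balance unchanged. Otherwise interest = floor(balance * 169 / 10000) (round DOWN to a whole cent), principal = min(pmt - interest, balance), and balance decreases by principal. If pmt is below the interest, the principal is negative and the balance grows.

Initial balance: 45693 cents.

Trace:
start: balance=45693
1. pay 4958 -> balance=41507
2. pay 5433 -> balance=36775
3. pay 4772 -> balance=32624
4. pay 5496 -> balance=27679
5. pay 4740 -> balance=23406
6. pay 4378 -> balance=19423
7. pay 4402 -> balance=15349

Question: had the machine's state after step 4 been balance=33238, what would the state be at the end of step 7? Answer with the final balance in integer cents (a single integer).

21195

state after step 4 := balance=33238
5. pay 4740 -> balance=29059
6. pay 4378 -> balance=25172
7. pay 4402 -> balance=21195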